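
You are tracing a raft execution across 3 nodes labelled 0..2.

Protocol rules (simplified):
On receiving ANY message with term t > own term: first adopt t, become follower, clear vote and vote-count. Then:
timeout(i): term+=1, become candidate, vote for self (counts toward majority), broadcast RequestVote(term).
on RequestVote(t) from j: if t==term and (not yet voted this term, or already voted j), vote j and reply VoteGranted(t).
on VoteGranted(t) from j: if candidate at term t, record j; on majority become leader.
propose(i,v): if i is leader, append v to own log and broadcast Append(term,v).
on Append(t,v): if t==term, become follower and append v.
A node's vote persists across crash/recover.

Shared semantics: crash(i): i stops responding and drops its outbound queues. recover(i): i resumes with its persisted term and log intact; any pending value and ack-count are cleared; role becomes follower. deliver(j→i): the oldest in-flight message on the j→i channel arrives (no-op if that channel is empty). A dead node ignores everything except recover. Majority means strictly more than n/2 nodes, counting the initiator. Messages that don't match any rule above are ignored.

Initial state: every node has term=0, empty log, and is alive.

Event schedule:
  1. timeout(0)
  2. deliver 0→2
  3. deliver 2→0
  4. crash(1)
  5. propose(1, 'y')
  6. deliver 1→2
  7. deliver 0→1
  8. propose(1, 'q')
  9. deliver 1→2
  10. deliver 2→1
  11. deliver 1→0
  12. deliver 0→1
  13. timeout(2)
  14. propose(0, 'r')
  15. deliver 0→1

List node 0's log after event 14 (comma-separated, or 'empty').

r

e1 timeout(0): 0[cand,t=1,-]
e2 deliver 0→2: 2[foll,t=1,-]
e3 deliver 2→0: 0[lead,t=1,-]
e4 crash(1): 1[✗foll,t=0,-]
e5 propose(1,'y'): ·
e6 deliver 1→2: ·
e7 deliver 0→1: ·
e8 propose(1,'q'): ·
e9 deliver 1→2: ·
e10 deliver 2→1: ·
e11 deliver 1→0: ·
e12 deliver 0→1: ·
e13 timeout(2): 2[cand,t=2,-]
e14 propose(0,'r'): 0[lead,t=1,r]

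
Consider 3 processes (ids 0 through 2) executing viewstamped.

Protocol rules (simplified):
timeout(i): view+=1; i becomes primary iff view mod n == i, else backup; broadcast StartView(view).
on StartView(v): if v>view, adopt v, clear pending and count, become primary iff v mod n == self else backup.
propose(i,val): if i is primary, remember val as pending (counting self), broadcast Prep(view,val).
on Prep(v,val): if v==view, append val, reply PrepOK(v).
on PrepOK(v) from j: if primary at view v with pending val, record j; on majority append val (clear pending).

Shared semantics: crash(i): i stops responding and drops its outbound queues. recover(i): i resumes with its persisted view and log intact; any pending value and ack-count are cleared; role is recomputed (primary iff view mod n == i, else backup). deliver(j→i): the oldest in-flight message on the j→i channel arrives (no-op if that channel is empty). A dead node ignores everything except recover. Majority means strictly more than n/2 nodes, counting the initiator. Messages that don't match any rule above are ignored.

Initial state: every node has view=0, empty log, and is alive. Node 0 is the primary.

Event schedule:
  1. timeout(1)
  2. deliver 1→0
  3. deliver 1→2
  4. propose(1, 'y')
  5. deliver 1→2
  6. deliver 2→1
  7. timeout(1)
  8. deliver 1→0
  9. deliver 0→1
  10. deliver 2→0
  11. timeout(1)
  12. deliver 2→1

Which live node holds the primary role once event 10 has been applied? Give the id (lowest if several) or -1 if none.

e1 timeout(1): 1[prim,v=1,-]
e2 deliver 1→0: 0[back,v=1,-]
e3 deliver 1→2: 2[back,v=1,-]
e4 propose(1,'y'): ·
e5 deliver 1→2: 2[back,v=1,y]
e6 deliver 2→1: 1[prim,v=1,y]
e7 timeout(1): 1[back,v=2,y]
e8 deliver 1→0: 0[back,v=1,y]
e9 deliver 0→1: ·
e10 deliver 2→0: ·

-1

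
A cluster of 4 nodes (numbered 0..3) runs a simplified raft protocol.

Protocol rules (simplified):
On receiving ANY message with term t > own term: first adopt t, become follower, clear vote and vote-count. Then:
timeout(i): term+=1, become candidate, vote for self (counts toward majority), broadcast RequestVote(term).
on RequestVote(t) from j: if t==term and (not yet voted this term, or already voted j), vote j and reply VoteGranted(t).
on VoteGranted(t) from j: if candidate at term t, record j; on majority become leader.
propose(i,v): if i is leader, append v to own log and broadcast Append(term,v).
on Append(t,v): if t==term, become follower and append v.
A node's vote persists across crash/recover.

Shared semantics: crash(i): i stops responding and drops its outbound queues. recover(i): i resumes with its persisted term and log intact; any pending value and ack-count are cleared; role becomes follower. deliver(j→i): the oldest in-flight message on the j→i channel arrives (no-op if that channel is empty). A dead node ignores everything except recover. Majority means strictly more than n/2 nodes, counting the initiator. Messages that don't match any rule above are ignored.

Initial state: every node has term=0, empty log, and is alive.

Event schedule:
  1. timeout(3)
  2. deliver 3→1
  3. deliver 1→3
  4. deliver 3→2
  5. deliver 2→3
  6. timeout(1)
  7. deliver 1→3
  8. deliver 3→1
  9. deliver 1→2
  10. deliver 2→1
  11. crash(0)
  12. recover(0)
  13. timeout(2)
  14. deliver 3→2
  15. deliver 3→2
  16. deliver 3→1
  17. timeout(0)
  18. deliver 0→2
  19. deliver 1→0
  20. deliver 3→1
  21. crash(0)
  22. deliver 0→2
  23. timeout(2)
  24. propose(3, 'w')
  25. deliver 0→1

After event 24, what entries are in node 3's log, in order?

empty

step 1 timeout(3): 3={cand,t=1,log=-}
step 2 deliver 3→1: 1={foll,t=1,log=-}
step 3 deliver 1→3: —
step 4 deliver 3→2: 2={foll,t=1,log=-}
step 5 deliver 2→3: 3={lead,t=1,log=-}
step 6 timeout(1): 1={cand,t=2,log=-}
step 7 deliver 1→3: 3={foll,t=2,log=-}
step 8 deliver 3→1: —
step 9 deliver 1→2: 2={foll,t=2,log=-}
step 10 deliver 2→1: 1={lead,t=2,log=-}
step 11 crash(0): 0={✗foll,t=0,log=-}
step 12 recover(0): 0={foll,t=0,log=-}
step 13 timeout(2): 2={cand,t=3,log=-}
step 14 deliver 3→2: —
step 15 deliver 3→2: —
step 16 deliver 3→1: —
step 17 timeout(0): 0={cand,t=1,log=-}
step 18 deliver 0→2: —
step 19 deliver 1→0: 0={foll,t=2,log=-}
step 20 deliver 3→1: —
step 21 crash(0): 0={✗foll,t=2,log=-}
step 22 deliver 0→2: —
step 23 timeout(2): 2={cand,t=4,log=-}
step 24 propose(3,'w'): —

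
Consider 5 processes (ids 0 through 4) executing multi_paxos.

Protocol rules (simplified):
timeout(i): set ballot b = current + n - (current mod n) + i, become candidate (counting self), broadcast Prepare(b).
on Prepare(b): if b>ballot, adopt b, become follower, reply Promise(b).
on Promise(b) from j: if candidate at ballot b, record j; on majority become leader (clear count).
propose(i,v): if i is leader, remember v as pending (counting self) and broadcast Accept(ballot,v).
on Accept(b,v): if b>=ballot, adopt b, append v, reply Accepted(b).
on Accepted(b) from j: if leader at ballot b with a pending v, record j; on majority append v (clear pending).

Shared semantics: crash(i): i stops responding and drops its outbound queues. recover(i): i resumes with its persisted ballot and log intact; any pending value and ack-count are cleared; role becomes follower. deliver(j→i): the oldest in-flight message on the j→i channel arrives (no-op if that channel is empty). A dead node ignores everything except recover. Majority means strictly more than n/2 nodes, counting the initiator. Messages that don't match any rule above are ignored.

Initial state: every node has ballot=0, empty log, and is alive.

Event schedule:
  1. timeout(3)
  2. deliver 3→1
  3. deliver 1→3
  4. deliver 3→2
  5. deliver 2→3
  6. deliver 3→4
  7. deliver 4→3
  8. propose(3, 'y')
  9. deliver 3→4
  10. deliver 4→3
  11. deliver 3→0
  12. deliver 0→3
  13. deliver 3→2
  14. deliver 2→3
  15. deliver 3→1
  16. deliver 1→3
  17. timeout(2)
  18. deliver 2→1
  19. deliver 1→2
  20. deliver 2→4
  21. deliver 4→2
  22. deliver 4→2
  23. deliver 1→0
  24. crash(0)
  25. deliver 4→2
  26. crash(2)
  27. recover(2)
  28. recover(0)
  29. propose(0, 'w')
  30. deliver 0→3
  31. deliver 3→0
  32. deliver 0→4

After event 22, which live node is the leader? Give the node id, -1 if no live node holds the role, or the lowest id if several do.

2

after 1 — timeout(3): n3:cand/b8/[-]
after 2 — deliver 3→1: n1:foll/b8/[-]
after 3 — deliver 1→3: ·
after 4 — deliver 3→2: n2:foll/b8/[-]
after 5 — deliver 2→3: n3:lead/b8/[-]
after 6 — deliver 3→4: n4:foll/b8/[-]
after 7 — deliver 4→3: ·
after 8 — propose(3,'y'): ·
after 9 — deliver 3→4: n4:foll/b8/[y]
after 10 — deliver 4→3: ·
after 11 — deliver 3→0: n0:foll/b8/[-]
after 12 — deliver 0→3: ·
after 13 — deliver 3→2: n2:foll/b8/[y]
after 14 — deliver 2→3: n3:lead/b8/[y]
after 15 — deliver 3→1: n1:foll/b8/[y]
after 16 — deliver 1→3: ·
after 17 — timeout(2): n2:cand/b12/[y]
after 18 — deliver 2→1: n1:foll/b12/[y]
after 19 — deliver 1→2: ·
after 20 — deliver 2→4: n4:foll/b12/[y]
after 21 — deliver 4→2: n2:lead/b12/[y]
after 22 — deliver 4→2: ·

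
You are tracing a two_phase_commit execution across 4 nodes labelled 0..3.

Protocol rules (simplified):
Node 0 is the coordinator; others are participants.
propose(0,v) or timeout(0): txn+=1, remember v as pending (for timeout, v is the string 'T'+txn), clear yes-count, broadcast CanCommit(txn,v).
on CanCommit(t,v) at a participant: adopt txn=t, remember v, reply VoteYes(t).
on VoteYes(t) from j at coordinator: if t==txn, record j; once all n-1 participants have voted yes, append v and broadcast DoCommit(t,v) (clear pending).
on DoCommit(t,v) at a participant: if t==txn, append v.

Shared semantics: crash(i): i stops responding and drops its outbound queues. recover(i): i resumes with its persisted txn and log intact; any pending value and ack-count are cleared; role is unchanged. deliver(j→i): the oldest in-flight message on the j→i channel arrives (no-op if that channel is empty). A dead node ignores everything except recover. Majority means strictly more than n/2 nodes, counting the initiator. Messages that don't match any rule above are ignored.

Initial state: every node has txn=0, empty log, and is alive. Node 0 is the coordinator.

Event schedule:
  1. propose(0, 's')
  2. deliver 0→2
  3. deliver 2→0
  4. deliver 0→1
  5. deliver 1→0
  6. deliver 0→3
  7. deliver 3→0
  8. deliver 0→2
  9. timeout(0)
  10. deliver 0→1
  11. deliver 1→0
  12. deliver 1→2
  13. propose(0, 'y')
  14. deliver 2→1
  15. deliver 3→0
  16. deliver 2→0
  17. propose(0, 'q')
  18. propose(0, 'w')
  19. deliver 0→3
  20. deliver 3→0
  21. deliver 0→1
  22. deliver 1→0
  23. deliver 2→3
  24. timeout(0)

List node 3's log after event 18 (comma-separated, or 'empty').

empty

step 1 propose(0,'s'): 0={coor,t=1,log=-}
step 2 deliver 0→2: 2={part,t=1,log=-}
step 3 deliver 2→0: —
step 4 deliver 0→1: 1={part,t=1,log=-}
step 5 deliver 1→0: —
step 6 deliver 0→3: 3={part,t=1,log=-}
step 7 deliver 3→0: 0={coor,t=1,log=s}
step 8 deliver 0→2: 2={part,t=1,log=s}
step 9 timeout(0): 0={coor,t=2,log=s}
step 10 deliver 0→1: 1={part,t=1,log=s}
step 11 deliver 1→0: —
step 12 deliver 1→2: —
step 13 propose(0,'y'): 0={coor,t=3,log=s}
step 14 deliver 2→1: —
step 15 deliver 3→0: —
step 16 deliver 2→0: —
step 17 propose(0,'q'): 0={coor,t=4,log=s}
step 18 propose(0,'w'): 0={coor,t=5,log=s}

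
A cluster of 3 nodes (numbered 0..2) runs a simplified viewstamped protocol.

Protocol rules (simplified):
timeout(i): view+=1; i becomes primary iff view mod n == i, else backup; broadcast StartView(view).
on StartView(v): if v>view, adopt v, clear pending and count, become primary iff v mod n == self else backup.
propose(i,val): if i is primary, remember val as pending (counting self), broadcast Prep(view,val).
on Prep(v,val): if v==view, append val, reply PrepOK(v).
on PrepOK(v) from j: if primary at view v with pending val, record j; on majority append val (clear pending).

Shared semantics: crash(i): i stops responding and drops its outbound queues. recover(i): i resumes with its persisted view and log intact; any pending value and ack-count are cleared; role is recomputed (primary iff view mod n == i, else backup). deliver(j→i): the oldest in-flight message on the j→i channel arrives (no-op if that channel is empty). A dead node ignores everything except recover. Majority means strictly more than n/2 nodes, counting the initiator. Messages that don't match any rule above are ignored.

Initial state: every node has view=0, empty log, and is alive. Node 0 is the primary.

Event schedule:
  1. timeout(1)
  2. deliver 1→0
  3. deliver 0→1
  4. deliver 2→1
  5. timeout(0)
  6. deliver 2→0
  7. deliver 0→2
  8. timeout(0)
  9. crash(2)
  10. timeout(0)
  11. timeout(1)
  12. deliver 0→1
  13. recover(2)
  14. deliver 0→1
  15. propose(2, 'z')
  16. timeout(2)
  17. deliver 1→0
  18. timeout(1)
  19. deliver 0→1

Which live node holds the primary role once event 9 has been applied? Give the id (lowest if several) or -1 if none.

0

e1 timeout(1): 1[prim,v=1,-]
e2 deliver 1→0: 0[back,v=1,-]
e3 deliver 0→1: ·
e4 deliver 2→1: ·
e5 timeout(0): 0[back,v=2,-]
e6 deliver 2→0: ·
e7 deliver 0→2: 2[prim,v=2,-]
e8 timeout(0): 0[prim,v=3,-]
e9 crash(2): 2[✗prim,v=2,-]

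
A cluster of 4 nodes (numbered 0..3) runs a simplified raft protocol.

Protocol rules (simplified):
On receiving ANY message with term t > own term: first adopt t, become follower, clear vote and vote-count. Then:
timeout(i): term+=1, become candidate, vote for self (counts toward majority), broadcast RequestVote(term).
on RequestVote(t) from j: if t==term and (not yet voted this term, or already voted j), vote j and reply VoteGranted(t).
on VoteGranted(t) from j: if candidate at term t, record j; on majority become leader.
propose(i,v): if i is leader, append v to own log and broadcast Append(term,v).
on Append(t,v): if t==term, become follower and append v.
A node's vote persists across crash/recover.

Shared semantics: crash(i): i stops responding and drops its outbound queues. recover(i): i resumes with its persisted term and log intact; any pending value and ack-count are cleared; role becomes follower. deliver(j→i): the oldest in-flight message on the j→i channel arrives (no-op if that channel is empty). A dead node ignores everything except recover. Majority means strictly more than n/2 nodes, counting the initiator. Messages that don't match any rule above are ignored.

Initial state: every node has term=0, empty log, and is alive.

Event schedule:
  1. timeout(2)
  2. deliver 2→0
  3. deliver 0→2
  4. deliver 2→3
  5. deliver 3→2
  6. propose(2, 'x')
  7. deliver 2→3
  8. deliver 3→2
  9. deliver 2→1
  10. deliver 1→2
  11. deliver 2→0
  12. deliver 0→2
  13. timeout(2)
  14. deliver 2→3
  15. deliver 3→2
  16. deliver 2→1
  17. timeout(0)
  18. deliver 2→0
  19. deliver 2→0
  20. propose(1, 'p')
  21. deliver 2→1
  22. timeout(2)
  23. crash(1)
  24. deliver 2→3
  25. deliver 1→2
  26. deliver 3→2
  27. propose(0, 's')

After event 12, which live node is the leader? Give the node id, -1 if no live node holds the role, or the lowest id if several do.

2

step 1 timeout(2): 2={cand,t=1,log=-}
step 2 deliver 2→0: 0={foll,t=1,log=-}
step 3 deliver 0→2: —
step 4 deliver 2→3: 3={foll,t=1,log=-}
step 5 deliver 3→2: 2={lead,t=1,log=-}
step 6 propose(2,'x'): 2={lead,t=1,log=x}
step 7 deliver 2→3: 3={foll,t=1,log=x}
step 8 deliver 3→2: —
step 9 deliver 2→1: 1={foll,t=1,log=-}
step 10 deliver 1→2: —
step 11 deliver 2→0: 0={foll,t=1,log=x}
step 12 deliver 0→2: —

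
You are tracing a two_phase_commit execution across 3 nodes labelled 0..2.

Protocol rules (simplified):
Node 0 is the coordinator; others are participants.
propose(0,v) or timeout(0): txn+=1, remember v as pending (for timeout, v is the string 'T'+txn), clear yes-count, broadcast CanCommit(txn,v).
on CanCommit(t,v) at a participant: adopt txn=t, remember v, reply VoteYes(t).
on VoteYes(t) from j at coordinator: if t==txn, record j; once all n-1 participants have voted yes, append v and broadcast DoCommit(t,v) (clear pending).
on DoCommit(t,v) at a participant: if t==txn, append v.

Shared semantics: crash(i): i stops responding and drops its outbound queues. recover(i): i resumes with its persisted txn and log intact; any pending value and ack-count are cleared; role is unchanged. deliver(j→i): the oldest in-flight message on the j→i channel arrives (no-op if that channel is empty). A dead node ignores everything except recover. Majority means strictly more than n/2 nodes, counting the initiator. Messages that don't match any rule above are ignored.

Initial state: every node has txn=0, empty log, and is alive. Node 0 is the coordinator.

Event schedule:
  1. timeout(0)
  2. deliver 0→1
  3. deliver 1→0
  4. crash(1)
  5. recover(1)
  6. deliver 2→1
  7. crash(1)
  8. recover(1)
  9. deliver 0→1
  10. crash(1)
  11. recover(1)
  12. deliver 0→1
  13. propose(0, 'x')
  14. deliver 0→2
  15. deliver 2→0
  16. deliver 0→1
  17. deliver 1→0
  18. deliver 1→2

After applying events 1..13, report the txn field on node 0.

1. timeout(0):  <0:coor t1 ->
2. deliver 0→1:  <1:part t1 ->
3. deliver 1→0:  nop
4. crash(1):  <1:✗part t1 ->
5. recover(1):  <1:part t1 ->
6. deliver 2→1:  nop
7. crash(1):  <1:✗part t1 ->
8. recover(1):  <1:part t1 ->
9. deliver 0→1:  nop
10. crash(1):  <1:✗part t1 ->
11. recover(1):  <1:part t1 ->
12. deliver 0→1:  nop
13. propose(0,'x'):  <0:coor t2 ->

2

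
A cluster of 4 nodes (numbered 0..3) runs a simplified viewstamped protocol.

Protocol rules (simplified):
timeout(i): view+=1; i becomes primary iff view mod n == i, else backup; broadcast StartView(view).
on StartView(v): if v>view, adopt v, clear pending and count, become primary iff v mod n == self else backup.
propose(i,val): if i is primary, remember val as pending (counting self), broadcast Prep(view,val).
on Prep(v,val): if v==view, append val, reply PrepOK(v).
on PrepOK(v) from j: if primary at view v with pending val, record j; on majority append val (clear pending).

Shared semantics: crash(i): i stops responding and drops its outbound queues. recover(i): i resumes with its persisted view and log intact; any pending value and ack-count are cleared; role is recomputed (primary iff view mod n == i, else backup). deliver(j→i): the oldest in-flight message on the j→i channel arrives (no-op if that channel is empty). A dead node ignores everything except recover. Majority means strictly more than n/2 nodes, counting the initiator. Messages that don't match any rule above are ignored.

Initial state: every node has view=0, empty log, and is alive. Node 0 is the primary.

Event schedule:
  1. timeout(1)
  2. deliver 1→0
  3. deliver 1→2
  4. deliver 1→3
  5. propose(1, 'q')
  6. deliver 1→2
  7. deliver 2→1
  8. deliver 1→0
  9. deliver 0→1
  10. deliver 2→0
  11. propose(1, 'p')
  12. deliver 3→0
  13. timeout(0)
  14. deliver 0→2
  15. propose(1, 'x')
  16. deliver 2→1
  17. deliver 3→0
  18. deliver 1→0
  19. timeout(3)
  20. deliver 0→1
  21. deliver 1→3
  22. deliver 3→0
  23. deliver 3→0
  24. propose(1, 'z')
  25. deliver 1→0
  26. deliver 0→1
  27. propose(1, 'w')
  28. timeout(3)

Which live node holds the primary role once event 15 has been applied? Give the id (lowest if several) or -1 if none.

1

[1] timeout(1) → N1(prim v1 [-])
[2] deliver 1→0 → N0(back v1 [-])
[3] deliver 1→2 → N2(back v1 [-])
[4] deliver 1→3 → N3(back v1 [-])
[5] propose(1,'q') → ∅
[6] deliver 1→2 → N2(back v1 [q])
[7] deliver 2→1 → ∅
[8] deliver 1→0 → N0(back v1 [q])
[9] deliver 0→1 → N1(prim v1 [q])
[10] deliver 2→0 → ∅
[11] propose(1,'p') → ∅
[12] deliver 3→0 → ∅
[13] timeout(0) → N0(back v2 [q])
[14] deliver 0→2 → N2(prim v2 [q])
[15] propose(1,'x') → ∅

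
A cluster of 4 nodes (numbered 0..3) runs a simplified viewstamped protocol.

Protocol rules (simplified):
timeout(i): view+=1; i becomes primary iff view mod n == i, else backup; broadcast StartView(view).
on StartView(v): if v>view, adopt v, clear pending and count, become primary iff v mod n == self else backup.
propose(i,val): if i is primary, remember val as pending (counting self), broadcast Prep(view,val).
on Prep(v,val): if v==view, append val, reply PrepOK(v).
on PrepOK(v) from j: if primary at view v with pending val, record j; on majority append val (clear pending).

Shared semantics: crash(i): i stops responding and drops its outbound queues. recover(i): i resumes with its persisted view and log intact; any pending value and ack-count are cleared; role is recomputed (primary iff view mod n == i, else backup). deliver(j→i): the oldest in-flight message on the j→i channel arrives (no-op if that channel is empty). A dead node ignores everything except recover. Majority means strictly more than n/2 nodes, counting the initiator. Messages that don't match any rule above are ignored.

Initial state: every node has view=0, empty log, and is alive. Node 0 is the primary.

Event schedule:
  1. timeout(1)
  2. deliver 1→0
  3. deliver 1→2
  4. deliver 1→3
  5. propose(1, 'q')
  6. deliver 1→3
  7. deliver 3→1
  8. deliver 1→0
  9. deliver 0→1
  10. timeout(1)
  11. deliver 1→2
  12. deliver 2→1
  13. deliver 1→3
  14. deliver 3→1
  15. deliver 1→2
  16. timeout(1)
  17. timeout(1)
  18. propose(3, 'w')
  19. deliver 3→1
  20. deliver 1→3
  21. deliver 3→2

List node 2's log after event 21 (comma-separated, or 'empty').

q

e1 timeout(1): 1[prim,v=1,-]
e2 deliver 1→0: 0[back,v=1,-]
e3 deliver 1→2: 2[back,v=1,-]
e4 deliver 1→3: 3[back,v=1,-]
e5 propose(1,'q'): ·
e6 deliver 1→3: 3[back,v=1,q]
e7 deliver 3→1: ·
e8 deliver 1→0: 0[back,v=1,q]
e9 deliver 0→1: 1[prim,v=1,q]
e10 timeout(1): 1[back,v=2,q]
e11 deliver 1→2: 2[back,v=1,q]
e12 deliver 2→1: ·
e13 deliver 1→3: 3[back,v=2,q]
e14 deliver 3→1: ·
e15 deliver 1→2: 2[prim,v=2,q]
e16 timeout(1): 1[back,v=3,q]
e17 timeout(1): 1[back,v=4,q]
e18 propose(3,'w'): ·
e19 deliver 3→1: ·
e20 deliver 1→3: 3[prim,v=3,q]
e21 deliver 3→2: ·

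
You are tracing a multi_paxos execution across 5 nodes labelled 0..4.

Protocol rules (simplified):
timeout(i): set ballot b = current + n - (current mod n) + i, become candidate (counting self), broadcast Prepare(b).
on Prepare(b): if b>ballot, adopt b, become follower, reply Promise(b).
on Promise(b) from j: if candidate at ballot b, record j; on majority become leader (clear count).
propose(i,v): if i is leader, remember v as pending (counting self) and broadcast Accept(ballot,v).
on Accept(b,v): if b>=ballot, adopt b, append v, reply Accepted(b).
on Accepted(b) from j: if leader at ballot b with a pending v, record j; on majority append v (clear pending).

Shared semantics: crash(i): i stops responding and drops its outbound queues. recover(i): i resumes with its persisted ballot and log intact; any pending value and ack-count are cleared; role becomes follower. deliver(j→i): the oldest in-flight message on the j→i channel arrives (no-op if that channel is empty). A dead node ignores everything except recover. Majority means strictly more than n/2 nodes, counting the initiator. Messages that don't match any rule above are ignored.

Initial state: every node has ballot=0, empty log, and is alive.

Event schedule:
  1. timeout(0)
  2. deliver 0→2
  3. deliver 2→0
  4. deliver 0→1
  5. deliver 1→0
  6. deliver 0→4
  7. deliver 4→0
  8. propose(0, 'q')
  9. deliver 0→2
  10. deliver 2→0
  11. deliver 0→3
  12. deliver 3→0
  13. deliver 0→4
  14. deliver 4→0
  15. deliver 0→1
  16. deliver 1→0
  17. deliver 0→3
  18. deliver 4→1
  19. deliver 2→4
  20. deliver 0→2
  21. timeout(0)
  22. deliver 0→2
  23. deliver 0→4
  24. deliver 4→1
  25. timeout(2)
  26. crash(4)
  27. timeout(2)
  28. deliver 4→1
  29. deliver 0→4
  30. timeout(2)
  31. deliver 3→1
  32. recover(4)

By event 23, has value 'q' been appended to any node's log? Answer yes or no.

yes

1. timeout(0):  <0:cand b5 ->
2. deliver 0→2:  <2:foll b5 ->
3. deliver 2→0:  nop
4. deliver 0→1:  <1:foll b5 ->
5. deliver 1→0:  <0:lead b5 ->
6. deliver 0→4:  <4:foll b5 ->
7. deliver 4→0:  nop
8. propose(0,'q'):  nop
9. deliver 0→2:  <2:foll b5 q>
10. deliver 2→0:  nop
11. deliver 0→3:  <3:foll b5 ->
12. deliver 3→0:  nop
13. deliver 0→4:  <4:foll b5 q>
14. deliver 4→0:  <0:lead b5 q>
15. deliver 0→1:  <1:foll b5 q>
16. deliver 1→0:  nop
17. deliver 0→3:  <3:foll b5 q>
18. deliver 4→1:  nop
19. deliver 2→4:  nop
20. deliver 0→2:  nop
21. timeout(0):  <0:cand b10 q>
22. deliver 0→2:  <2:foll b10 q>
23. deliver 0→4:  <4:foll b10 q>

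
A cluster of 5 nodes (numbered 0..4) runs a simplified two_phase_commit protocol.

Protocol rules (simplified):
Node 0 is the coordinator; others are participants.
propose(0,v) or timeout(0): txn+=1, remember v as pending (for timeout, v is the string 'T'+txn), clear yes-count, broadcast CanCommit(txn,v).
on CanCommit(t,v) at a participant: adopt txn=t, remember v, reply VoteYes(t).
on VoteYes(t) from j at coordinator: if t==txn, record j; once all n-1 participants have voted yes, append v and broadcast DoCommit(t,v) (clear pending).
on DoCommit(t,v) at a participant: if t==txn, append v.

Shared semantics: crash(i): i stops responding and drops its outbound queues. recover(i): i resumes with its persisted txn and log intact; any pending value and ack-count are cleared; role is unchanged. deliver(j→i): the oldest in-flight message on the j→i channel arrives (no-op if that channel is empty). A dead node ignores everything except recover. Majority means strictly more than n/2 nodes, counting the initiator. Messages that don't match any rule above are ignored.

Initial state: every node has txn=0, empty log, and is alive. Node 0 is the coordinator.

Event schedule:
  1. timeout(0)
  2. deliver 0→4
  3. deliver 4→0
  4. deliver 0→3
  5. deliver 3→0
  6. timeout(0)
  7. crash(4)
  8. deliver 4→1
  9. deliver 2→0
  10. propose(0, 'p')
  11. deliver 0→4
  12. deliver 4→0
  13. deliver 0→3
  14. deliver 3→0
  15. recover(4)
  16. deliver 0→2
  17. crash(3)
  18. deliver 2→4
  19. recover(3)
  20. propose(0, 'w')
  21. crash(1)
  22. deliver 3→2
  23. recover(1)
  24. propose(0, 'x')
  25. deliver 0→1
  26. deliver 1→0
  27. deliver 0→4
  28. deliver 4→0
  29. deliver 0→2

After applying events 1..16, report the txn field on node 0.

after 1 — timeout(0): n0:coor/t1/[-]
after 2 — deliver 0→4: n4:part/t1/[-]
after 3 — deliver 4→0: ·
after 4 — deliver 0→3: n3:part/t1/[-]
after 5 — deliver 3→0: ·
after 6 — timeout(0): n0:coor/t2/[-]
after 7 — crash(4): n4:✗part/t1/[-]
after 8 — deliver 4→1: ·
after 9 — deliver 2→0: ·
after 10 — propose(0,'p'): n0:coor/t3/[-]
after 11 — deliver 0→4: ·
after 12 — deliver 4→0: ·
after 13 — deliver 0→3: n3:part/t2/[-]
after 14 — deliver 3→0: ·
after 15 — recover(4): n4:part/t1/[-]
after 16 — deliver 0→2: n2:part/t1/[-]

3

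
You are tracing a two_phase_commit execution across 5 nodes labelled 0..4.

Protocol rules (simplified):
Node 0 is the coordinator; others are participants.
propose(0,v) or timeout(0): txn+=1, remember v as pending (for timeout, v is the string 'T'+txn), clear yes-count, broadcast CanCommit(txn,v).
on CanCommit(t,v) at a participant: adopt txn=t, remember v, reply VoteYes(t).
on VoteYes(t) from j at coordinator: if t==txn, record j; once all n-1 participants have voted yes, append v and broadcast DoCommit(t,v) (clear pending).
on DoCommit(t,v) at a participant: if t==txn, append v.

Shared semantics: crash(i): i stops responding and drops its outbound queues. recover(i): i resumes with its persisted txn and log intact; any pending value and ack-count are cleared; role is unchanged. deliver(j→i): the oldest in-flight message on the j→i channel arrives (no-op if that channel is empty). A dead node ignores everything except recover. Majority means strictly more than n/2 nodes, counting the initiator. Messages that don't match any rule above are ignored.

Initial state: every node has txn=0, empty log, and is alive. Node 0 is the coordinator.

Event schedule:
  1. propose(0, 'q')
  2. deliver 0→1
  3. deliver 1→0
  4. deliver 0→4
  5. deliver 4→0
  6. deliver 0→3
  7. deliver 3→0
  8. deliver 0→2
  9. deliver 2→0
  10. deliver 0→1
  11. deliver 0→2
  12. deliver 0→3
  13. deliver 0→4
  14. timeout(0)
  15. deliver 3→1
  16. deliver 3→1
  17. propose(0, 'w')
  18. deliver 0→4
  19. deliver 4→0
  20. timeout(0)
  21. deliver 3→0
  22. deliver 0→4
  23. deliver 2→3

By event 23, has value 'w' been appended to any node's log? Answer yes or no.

step 1 propose(0,'q'): 0={coor,t=1,log=-}
step 2 deliver 0→1: 1={part,t=1,log=-}
step 3 deliver 1→0: —
step 4 deliver 0→4: 4={part,t=1,log=-}
step 5 deliver 4→0: —
step 6 deliver 0→3: 3={part,t=1,log=-}
step 7 deliver 3→0: —
step 8 deliver 0→2: 2={part,t=1,log=-}
step 9 deliver 2→0: 0={coor,t=1,log=q}
step 10 deliver 0→1: 1={part,t=1,log=q}
step 11 deliver 0→2: 2={part,t=1,log=q}
step 12 deliver 0→3: 3={part,t=1,log=q}
step 13 deliver 0→4: 4={part,t=1,log=q}
step 14 timeout(0): 0={coor,t=2,log=q}
step 15 deliver 3→1: —
step 16 deliver 3→1: —
step 17 propose(0,'w'): 0={coor,t=3,log=q}
step 18 deliver 0→4: 4={part,t=2,log=q}
step 19 deliver 4→0: —
step 20 timeout(0): 0={coor,t=4,log=q}
step 21 deliver 3→0: —
step 22 deliver 0→4: 4={part,t=3,log=q}
step 23 deliver 2→3: —

no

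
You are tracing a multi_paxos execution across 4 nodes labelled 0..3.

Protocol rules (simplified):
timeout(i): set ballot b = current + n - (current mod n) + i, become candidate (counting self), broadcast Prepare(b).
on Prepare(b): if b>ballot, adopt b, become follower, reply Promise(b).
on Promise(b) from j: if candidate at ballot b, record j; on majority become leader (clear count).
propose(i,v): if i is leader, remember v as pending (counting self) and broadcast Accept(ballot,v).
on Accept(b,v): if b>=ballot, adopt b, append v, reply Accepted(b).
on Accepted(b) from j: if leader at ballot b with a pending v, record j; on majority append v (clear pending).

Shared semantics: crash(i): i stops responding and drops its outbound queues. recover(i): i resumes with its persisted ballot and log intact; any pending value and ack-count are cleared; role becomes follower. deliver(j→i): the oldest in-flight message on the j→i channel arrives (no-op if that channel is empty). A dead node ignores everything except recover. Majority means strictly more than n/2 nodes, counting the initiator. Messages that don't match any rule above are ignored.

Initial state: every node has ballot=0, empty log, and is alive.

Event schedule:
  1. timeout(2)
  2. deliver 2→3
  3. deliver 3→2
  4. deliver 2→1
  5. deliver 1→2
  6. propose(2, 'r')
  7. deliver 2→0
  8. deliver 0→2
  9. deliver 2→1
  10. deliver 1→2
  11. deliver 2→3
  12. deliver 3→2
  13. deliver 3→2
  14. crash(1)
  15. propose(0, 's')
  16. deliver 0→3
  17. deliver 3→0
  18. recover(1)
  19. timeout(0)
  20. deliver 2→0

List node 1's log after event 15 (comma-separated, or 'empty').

[1] timeout(2) → N2(cand b6 [-])
[2] deliver 2→3 → N3(foll b6 [-])
[3] deliver 3→2 → ∅
[4] deliver 2→1 → N1(foll b6 [-])
[5] deliver 1→2 → N2(lead b6 [-])
[6] propose(2,'r') → ∅
[7] deliver 2→0 → N0(foll b6 [-])
[8] deliver 0→2 → ∅
[9] deliver 2→1 → N1(foll b6 [r])
[10] deliver 1→2 → ∅
[11] deliver 2→3 → N3(foll b6 [r])
[12] deliver 3→2 → N2(lead b6 [r])
[13] deliver 3→2 → ∅
[14] crash(1) → N1(✗foll b6 [r])
[15] propose(0,'s') → ∅

r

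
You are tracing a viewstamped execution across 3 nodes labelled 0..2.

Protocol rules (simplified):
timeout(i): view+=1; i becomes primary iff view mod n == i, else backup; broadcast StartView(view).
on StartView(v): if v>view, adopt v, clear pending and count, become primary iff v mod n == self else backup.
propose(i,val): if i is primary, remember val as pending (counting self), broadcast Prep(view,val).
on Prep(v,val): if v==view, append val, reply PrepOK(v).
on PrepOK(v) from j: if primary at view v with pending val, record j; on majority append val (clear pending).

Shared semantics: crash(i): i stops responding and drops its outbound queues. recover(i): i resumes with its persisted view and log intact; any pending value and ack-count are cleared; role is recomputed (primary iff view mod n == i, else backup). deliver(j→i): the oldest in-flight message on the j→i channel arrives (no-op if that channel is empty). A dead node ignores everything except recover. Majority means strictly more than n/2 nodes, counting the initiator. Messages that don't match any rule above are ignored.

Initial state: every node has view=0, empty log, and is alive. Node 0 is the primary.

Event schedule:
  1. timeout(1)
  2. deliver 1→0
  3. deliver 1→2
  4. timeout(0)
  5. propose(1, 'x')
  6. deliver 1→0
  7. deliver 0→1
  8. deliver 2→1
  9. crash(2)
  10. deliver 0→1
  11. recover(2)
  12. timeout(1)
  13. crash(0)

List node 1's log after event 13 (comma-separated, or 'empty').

1. timeout(1):  <1:prim v1 ->
2. deliver 1→0:  <0:back v1 ->
3. deliver 1→2:  <2:back v1 ->
4. timeout(0):  <0:back v2 ->
5. propose(1,'x'):  nop
6. deliver 1→0:  nop
7. deliver 0→1:  <1:back v2 ->
8. deliver 2→1:  nop
9. crash(2):  <2:✗back v1 ->
10. deliver 0→1:  nop
11. recover(2):  <2:back v1 ->
12. timeout(1):  <1:back v3 ->
13. crash(0):  <0:✗back v2 ->

empty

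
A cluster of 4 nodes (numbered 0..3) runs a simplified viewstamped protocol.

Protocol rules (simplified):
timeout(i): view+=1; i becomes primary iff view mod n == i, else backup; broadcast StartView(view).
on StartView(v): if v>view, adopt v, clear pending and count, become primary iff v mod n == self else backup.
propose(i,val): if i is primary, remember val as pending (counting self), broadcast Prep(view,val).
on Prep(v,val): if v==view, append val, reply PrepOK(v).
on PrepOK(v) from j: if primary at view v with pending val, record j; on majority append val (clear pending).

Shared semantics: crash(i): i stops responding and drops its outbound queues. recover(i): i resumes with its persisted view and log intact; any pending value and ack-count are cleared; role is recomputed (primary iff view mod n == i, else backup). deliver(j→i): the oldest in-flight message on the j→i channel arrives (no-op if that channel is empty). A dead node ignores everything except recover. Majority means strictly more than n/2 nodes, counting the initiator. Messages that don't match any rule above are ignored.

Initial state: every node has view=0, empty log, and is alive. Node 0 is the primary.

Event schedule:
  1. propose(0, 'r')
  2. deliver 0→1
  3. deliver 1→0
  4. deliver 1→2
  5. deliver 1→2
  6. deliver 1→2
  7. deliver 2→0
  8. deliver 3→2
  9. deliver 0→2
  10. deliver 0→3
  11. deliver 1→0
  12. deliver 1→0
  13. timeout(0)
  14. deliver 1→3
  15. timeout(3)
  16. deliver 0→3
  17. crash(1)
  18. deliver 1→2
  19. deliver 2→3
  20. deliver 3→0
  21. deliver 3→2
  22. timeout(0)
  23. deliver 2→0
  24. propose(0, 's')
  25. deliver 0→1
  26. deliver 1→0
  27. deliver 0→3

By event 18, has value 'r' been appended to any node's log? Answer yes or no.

yes

1. propose(0,'r'):  nop
2. deliver 0→1:  <1:back v0 r>
3. deliver 1→0:  nop
4. deliver 1→2:  nop
5. deliver 1→2:  nop
6. deliver 1→2:  nop
7. deliver 2→0:  nop
8. deliver 3→2:  nop
9. deliver 0→2:  <2:back v0 r>
10. deliver 0→3:  <3:back v0 r>
11. deliver 1→0:  nop
12. deliver 1→0:  nop
13. timeout(0):  <0:back v1 ->
14. deliver 1→3:  nop
15. timeout(3):  <3:back v1 r>
16. deliver 0→3:  nop
17. crash(1):  <1:✗back v0 r>
18. deliver 1→2:  nop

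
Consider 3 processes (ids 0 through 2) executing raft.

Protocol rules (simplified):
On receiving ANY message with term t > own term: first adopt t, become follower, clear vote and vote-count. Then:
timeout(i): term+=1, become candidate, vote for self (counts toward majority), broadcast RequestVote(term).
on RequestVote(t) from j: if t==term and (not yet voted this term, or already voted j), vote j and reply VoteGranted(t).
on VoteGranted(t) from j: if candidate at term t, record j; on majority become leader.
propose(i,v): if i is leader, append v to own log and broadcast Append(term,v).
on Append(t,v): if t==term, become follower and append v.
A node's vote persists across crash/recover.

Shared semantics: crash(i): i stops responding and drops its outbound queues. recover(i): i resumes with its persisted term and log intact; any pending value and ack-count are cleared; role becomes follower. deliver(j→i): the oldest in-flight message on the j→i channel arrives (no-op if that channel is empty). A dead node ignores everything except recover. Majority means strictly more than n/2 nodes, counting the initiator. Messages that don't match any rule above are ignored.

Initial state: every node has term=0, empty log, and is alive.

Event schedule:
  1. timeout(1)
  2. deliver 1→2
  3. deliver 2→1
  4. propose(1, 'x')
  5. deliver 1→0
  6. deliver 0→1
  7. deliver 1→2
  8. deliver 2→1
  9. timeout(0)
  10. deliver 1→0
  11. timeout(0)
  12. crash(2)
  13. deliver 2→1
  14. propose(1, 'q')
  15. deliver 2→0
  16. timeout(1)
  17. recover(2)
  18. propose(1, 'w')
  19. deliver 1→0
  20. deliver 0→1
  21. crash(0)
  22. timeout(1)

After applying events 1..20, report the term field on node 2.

e1 timeout(1): 1[cand,t=1,-]
e2 deliver 1→2: 2[foll,t=1,-]
e3 deliver 2→1: 1[lead,t=1,-]
e4 propose(1,'x'): 1[lead,t=1,x]
e5 deliver 1→0: 0[foll,t=1,-]
e6 deliver 0→1: ·
e7 deliver 1→2: 2[foll,t=1,x]
e8 deliver 2→1: ·
e9 timeout(0): 0[cand,t=2,-]
e10 deliver 1→0: ·
e11 timeout(0): 0[cand,t=3,-]
e12 crash(2): 2[✗foll,t=1,x]
e13 deliver 2→1: ·
e14 propose(1,'q'): 1[lead,t=1,x,q]
e15 deliver 2→0: ·
e16 timeout(1): 1[cand,t=2,x,q]
e17 recover(2): 2[foll,t=1,x]
e18 propose(1,'w'): ·
e19 deliver 1→0: ·
e20 deliver 0→1: ·

1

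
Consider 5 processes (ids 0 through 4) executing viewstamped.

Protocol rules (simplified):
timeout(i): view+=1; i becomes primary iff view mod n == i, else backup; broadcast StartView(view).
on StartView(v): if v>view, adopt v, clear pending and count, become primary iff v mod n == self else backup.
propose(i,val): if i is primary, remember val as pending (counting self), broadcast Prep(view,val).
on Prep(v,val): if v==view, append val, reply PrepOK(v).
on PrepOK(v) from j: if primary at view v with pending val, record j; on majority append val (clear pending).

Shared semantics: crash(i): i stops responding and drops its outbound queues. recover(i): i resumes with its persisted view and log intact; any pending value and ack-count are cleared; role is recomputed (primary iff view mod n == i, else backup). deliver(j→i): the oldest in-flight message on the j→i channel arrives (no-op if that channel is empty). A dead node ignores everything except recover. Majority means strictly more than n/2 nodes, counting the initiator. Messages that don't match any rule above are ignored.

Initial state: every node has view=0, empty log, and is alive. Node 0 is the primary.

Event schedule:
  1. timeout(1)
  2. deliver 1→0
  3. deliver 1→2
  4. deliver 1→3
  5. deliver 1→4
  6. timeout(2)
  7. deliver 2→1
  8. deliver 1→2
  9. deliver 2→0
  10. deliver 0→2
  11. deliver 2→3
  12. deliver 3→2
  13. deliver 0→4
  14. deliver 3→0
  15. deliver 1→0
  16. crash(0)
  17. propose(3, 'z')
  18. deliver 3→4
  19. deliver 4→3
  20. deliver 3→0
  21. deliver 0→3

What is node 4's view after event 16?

e1 timeout(1): 1[prim,v=1,-]
e2 deliver 1→0: 0[back,v=1,-]
e3 deliver 1→2: 2[back,v=1,-]
e4 deliver 1→3: 3[back,v=1,-]
e5 deliver 1→4: 4[back,v=1,-]
e6 timeout(2): 2[prim,v=2,-]
e7 deliver 2→1: 1[back,v=2,-]
e8 deliver 1→2: ·
e9 deliver 2→0: 0[back,v=2,-]
e10 deliver 0→2: ·
e11 deliver 2→3: 3[back,v=2,-]
e12 deliver 3→2: ·
e13 deliver 0→4: ·
e14 deliver 3→0: ·
e15 deliver 1→0: ·
e16 crash(0): 0[✗back,v=2,-]

1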